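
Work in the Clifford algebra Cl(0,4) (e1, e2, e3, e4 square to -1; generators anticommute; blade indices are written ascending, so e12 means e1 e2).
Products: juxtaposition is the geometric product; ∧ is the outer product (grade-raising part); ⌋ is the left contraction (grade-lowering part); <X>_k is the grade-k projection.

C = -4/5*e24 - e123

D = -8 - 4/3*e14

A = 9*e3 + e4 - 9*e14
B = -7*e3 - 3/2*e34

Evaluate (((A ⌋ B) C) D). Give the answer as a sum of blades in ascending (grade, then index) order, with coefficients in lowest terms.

step 1: 63 - 3/2*e3 + 27/2*e4
step 2: -54/5*e2 - 3/2*e12 - 252/5*e24 - 63*e123 - 6/5*e234 + 27/2*e1234
step 3: 432/5*e2 - 276/5*e12 + 18*e23 + 2026/5*e24 + 2528/5*e123 - 72/5*e124 - 372/5*e234 - 108*e1234
Answer: 432/5*e2 - 276/5*e12 + 18*e23 + 2026/5*e24 + 2528/5*e123 - 72/5*e124 - 372/5*e234 - 108*e1234


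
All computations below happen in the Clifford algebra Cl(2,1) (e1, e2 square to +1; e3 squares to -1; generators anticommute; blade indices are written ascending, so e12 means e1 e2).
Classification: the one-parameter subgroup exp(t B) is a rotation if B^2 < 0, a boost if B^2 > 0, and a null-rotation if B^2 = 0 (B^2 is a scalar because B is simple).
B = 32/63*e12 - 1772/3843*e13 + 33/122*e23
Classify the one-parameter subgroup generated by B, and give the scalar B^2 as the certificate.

B^2 term by term: the squares give (32/63)^2*(e12)^2 + (-1772/3843)^2*(e13)^2 + (33/122)^2*(e23)^2 = 1024/3969*(-1) + 3139984/14768649*(+1) + 1089/14884*(+1) = 1/36 (each basis 2-blade squares to minus the product of its generators' squares); cross terms between blades sharing an index anticommute and cancel. So B^2 = 1/36.
Answer: boost, certificate B^2 = 1/36. One invariant decides it: the square 1/36 survives every conjugation, and its sign is exactly the classification.


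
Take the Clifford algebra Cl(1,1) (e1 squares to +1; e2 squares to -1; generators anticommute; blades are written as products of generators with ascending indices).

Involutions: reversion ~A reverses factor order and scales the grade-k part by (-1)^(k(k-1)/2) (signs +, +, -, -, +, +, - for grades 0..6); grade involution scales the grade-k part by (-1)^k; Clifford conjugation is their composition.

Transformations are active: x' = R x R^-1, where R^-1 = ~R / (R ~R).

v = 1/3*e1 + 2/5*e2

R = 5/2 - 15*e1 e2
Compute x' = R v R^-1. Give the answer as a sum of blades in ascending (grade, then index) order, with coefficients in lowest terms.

~R = 5/2 + 15*e1 e2, and R ~R = -875/4, so R^-1 = ~R / (-875/4).
R v = 41/6*e1 + 6*e2
Answer: -257/525*e1 - 94/175*e2


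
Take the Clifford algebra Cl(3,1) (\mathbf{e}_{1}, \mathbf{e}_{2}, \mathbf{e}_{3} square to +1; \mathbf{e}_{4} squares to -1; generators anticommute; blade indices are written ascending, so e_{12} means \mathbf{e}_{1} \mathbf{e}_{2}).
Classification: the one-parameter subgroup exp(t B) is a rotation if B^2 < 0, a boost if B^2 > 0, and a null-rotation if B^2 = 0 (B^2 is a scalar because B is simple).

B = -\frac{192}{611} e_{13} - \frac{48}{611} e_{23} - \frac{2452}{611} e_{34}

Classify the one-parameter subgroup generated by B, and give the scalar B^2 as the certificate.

B^2 term by term: the squares give (-\frac{192}{611})^2*(e_{13})^2 + (-\frac{48}{611})^2*(e_{23})^2 + (-\frac{2452}{611})^2*(e_{34})^2 = \frac{36864}{373321}*(-1) + \frac{2304}{373321}*(-1) + \frac{6012304}{373321}*(+1) = 16 (each basis 2-blade squares to minus the product of its generators' squares); cross terms between blades sharing an index anticommute and cancel. So B^2 = 16.
Answer: boost, certificate B^2 = 16. The scalar 16 is the complete invariant here: its sign names the subgroup type.


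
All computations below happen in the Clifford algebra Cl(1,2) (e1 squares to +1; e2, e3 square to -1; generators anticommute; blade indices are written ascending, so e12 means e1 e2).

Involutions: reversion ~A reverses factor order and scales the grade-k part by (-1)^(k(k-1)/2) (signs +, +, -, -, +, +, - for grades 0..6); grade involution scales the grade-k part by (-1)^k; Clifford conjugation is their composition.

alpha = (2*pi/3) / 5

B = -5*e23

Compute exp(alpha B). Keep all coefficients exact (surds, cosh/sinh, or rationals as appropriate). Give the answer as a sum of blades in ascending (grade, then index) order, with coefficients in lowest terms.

B^2 = (-5)^2*(e23)^2 = 25*(-1) = -25 (a basis 2-blade squares to minus the product of its generators' squares).
B^2 = -25 — B^2 < 0, so the exponential closes trigonometrically: l = 5, alpha*l = 2*pi/3, so exp(alpha B) = cos(2*pi/3) + (sin(2*pi/3)/5)*B = -1/2 + (sqrt(3)/10)*B.
Answer: -1/2 - sqrt(3)/2*e23


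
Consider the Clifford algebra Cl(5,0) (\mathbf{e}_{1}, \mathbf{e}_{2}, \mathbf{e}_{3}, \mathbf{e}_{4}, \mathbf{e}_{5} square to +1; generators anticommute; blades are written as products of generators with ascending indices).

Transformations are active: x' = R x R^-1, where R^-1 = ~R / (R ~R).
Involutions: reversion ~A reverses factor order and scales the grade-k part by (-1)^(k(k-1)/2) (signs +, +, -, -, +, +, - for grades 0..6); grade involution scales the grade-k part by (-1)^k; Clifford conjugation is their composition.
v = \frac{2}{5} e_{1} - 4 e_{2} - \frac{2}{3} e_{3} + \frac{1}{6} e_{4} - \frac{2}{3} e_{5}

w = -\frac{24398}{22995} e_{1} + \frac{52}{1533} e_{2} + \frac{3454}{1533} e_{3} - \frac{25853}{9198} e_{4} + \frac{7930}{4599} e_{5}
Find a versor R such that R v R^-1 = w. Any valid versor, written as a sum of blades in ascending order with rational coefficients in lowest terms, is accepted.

Sketch: the shared square \frac{5123}{300} makes R = v + w = -\frac{3040}{4599} e_{1} - \frac{6080}{1533} e_{2} + \frac{2432}{1533} e_{3} - \frac{12160}{4599} e_{4} + \frac{4864}{4599} e_{5} the natural versor; its sandwich fixes that direction, negates (v - w)/2, and sends v to w.
Answer: -\frac{3040}{4599} e_{1} - \frac{6080}{1533} e_{2} + \frac{2432}{1533} e_{3} - \frac{12160}{4599} e_{4} + \frac{4864}{4599} e_{5}


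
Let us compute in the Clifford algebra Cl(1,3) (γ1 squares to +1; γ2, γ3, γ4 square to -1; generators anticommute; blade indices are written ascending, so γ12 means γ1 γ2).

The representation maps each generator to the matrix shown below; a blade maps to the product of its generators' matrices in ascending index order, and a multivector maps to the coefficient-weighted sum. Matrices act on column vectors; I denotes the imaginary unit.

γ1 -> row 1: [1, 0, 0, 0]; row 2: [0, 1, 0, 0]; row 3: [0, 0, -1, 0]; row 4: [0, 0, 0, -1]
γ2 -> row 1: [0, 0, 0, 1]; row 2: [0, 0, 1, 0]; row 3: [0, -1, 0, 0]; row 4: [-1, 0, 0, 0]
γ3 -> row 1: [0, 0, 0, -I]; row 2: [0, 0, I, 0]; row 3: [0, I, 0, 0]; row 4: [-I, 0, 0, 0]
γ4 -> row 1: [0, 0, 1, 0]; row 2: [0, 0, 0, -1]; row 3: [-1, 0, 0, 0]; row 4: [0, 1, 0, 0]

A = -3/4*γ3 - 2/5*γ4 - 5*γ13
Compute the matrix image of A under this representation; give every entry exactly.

Bivector images (products of the table entries): rho(γ13) = rho(γ1)rho(γ3) = row 1: [0, 0, 0, -I]; row 2: [0, 0, I, 0]; row 3: [0, -I, 0, 0]; row 4: [I, 0, 0, 0].
M = (-3/4)*rho(γ3) + (-2/5)*rho(γ4) + (-5)*rho(γ13), summed entrywise:
Answer: row 1: [0, 0, -2/5, 23*I/4]; row 2: [0, 0, -23*I/4, 2/5]; row 3: [2/5, 17*I/4, 0, 0]; row 4: [-17*I/4, -2/5, 0, 0]


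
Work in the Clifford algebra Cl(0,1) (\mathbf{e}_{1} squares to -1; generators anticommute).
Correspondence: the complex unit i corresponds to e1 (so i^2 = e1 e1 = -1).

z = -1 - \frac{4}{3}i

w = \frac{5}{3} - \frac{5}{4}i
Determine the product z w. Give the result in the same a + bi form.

In blades: z = -1 - \frac{4}{3} e_{1}, w = \frac{5}{3} - \frac{5}{4} e_{1}.
Distribute z over w term by term (generator squares from the signature, products reordered to ascending indices): (-1)*w = -\frac{5}{3} + \frac{5}{4} e_{1}; (-\frac{4}{3} e_{1})*w = -\frac{5}{3} - \frac{20}{9} e_{1}.
Sum: -\frac{10}{3} - \frac{35}{36} e_{1}; translating back through the correspondence:
Answer: -\frac{10}{3} - \frac{35}{36}i


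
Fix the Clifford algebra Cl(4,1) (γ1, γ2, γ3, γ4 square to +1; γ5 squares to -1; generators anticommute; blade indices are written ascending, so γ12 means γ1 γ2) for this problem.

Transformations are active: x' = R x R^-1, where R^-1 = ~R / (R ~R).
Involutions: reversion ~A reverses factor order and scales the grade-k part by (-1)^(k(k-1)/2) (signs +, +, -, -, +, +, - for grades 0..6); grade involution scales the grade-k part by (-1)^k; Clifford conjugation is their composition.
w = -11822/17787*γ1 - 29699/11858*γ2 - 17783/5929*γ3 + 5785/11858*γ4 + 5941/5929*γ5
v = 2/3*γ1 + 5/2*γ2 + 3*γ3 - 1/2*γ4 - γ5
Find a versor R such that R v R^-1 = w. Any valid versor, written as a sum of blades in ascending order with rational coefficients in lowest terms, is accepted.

Since q(v) = q(w) = 269/18, the sum R = v + w = 12/5929*γ1 - 27/5929*γ2 + 4/5929*γ3 - 72/5929*γ4 + 12/5929*γ5 does the job whenever invertible.
Answer: 12/5929*γ1 - 27/5929*γ2 + 4/5929*γ3 - 72/5929*γ4 + 12/5929*γ5


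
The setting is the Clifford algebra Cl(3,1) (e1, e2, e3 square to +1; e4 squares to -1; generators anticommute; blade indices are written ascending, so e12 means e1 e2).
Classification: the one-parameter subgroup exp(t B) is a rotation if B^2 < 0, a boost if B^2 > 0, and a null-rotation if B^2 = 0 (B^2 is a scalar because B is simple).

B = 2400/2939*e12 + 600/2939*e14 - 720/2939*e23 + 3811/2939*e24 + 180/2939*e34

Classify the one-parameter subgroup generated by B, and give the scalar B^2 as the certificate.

B^2 term by term: the squares give (2400/2939)^2*(e12)^2 + (600/2939)^2*(e14)^2 + (-720/2939)^2*(e23)^2 + (3811/2939)^2*(e24)^2 + (180/2939)^2*(e34)^2 = 5760000/8637721*(-1) + 360000/8637721*(+1) + 518400/8637721*(-1) + 14523721/8637721*(+1) + 32400/8637721*(+1) = 1 (each basis 2-blade squares to minus the product of its generators' squares); cross terms between blades sharing an index anticommute and cancel; the commuting (index-disjoint) pairs give grade-4 terms 2*c*c'*(blade product), which cancel blade by blade — e1234: 864000/8637721 - 864000/8637721 = 0 — confirming B is simple. So B^2 = 1.
Answer: boost, certificate B^2 = 1. Why this suffices: the scalar 1 survives any versor conjugation, so its sign alone determines the class however B is presented.


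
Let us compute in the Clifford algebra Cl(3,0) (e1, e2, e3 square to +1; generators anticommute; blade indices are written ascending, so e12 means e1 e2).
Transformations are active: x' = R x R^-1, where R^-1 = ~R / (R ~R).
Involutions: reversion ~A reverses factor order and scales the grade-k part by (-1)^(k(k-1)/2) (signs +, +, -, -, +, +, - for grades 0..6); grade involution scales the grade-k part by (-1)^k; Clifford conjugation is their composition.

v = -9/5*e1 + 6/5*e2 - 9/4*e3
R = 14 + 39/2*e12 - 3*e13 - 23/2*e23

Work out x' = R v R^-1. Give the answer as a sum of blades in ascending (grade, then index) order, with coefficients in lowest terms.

~R = 14 - 39/2*e12 + 3*e13 + 23/2*e23, and R ~R = 1435/2, so R^-1 = ~R / (1435/2).
R v = 99/20*e1 + 3111/40*e2 - 231/10*e3 - 783/40*e123
Answer: 75213/28700*e1 + 117/70*e2 + 4083/14350*e3


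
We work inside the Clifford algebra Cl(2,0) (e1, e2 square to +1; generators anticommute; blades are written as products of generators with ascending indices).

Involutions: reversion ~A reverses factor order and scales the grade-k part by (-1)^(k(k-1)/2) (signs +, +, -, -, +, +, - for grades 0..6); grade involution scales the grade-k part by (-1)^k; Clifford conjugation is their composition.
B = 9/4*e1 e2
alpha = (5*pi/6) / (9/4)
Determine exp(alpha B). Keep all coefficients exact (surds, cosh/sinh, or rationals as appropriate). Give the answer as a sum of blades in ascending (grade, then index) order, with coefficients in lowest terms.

B^2 = (9/4)^2*(e1 e2)^2 = 81/16*(-1) = -81/16 (a basis 2-blade squares to minus the product of its generators' squares).
B^2 = -81/16 — the series telescopes trigonometrically here: l = 9/4, alpha*l = 5*pi/6, so exp(alpha B) = cos(5*pi/6) + (sin(5*pi/6)/(9/4))*B = -sqrt(3)/2 + (2/9)*B.
Answer: -sqrt(3)/2 + 1/2*e1 e2


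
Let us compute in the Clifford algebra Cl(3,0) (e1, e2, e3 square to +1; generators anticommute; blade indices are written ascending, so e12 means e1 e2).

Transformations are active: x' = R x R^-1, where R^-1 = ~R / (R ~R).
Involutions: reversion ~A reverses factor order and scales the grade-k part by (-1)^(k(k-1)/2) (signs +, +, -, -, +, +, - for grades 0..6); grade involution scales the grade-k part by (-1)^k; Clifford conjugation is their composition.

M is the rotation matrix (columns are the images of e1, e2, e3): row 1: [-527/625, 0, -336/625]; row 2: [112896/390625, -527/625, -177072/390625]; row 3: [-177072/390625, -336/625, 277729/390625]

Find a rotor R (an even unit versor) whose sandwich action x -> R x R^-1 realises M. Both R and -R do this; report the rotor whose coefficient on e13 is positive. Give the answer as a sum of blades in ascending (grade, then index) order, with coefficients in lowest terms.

Method: write R = a + b12*e12 + b13*e13 + b23*e23 with a^2 + b12^2 + b13^2 + b23^2 = 1 (so R^-1 = ~R). Expanding the columns R e_j ~R gives tr M = 4a^2 - 1 and, from the antisymmetric part, M21 - M12 = -4a*b12, M13 - M31 = 4a*b13, M32 - M23 = -4a*b23.
Here tr M = -381021/390625, so a^2 = (1 + tr M)/4 = 2401/390625 and a = ±49/625. Taking a = 49/625: M21 - M12 = 112896/390625, M13 - M31 = -32928/390625, M32 - M23 = -32928/390625, giving b12 = -576/625, b13 = -168/625, b23 = 168/625, i.e. R = 49/625 - 576/625*e12 - 168/625*e13 + 168/625*e23.
Its e13 coefficient is negative, so report the other preimage -R.
Answer: -49/625 + 576/625*e12 + 168/625*e13 - 168/625*e23. Sheet selection: the two-to-one cover makes ±R indistinguishable at the matrix level (trace -381021/390625), so uniqueness comes from the required sign on e13.


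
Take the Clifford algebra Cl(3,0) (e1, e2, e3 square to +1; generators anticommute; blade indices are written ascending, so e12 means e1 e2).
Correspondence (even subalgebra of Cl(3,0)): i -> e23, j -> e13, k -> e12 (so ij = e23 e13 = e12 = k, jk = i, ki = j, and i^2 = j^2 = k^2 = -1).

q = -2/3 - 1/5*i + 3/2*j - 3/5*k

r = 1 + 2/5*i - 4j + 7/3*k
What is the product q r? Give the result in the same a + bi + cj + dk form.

In blades: q = -2/3 - 3/5*e12 + 3/2*e13 - 1/5*e23, r = 1 + 7/3*e12 - 4*e13 + 2/5*e23.
Distribute q over r term by term (generator squares from the signature, products reordered to ascending indices): (-2/3)*r = -2/3 - 14/9*e12 + 8/3*e13 - 4/15*e23; (-3/5*e12)*r = 7/5 - 3/5*e12 - 6/25*e13 - 12/5*e23; (3/2*e13)*r = 6 - 3/5*e12 + 3/2*e13 + 7/2*e23; (-1/5*e23)*r = 2/25 + 4/5*e12 + 7/15*e13 - 1/5*e23.
Sum: 511/75 - 88/45*e12 + 659/150*e13 + 19/30*e23; translating back through the correspondence:
Answer: 511/75 + 19/30*i + 659/150*j - 88/45*k


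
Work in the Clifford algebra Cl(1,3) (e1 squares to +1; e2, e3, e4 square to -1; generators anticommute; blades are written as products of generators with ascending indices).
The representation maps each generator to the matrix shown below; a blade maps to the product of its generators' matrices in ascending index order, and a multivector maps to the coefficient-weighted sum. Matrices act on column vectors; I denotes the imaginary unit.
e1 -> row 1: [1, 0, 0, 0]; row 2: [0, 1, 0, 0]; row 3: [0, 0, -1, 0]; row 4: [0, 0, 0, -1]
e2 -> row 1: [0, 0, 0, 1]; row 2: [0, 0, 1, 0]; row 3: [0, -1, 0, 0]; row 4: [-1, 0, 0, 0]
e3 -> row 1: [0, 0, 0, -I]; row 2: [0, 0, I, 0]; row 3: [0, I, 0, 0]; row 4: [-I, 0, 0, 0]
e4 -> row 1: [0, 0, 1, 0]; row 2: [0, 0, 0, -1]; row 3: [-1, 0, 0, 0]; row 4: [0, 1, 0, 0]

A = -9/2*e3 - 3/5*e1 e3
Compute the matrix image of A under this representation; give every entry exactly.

Bivector images (products of the table entries): rho(e1 e3) = rho(e1)rho(e3) = row 1: [0, 0, 0, -I]; row 2: [0, 0, I, 0]; row 3: [0, -I, 0, 0]; row 4: [I, 0, 0, 0].
M = (-9/2)*rho(e3) + (-3/5)*rho(e1 e3), summed entrywise:
Answer: row 1: [0, 0, 0, 51*I/10]; row 2: [0, 0, -51*I/10, 0]; row 3: [0, -39*I/10, 0, 0]; row 4: [39*I/10, 0, 0, 0]


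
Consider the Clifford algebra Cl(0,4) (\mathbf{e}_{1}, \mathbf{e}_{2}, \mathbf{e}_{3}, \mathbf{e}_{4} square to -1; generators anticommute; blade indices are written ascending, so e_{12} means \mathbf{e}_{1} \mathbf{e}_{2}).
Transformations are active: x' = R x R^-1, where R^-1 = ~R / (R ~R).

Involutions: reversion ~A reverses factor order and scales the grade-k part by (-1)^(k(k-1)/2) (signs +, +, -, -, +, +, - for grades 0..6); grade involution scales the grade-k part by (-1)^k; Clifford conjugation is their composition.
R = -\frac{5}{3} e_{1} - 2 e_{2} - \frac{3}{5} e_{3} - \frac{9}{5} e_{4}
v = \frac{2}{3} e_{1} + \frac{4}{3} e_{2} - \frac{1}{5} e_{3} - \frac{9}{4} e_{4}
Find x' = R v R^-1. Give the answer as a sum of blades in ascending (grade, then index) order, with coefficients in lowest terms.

~R = -\frac{5}{3} e_{1} - 2 e_{2} - \frac{3}{5} e_{3} - \frac{9}{5} e_{4}, and R ~R = -\frac{467}{45}, so R^-1 = ~R / (-\frac{467}{45}).
R v = -\frac{353}{900} - \frac{8}{9} e_{12} + \frac{11}{15} e_{13} + \frac{99}{20} e_{14} + \frac{6}{5} e_{23} + \frac{69}{10} e_{24} + \frac{99}{100} e_{34}
Answer: -\frac{2221}{2802} e_{1} - \frac{10399}{7005} e_{2} + \frac{3611}{23350} e_{3} + \frac{98721}{46700} e_{4}


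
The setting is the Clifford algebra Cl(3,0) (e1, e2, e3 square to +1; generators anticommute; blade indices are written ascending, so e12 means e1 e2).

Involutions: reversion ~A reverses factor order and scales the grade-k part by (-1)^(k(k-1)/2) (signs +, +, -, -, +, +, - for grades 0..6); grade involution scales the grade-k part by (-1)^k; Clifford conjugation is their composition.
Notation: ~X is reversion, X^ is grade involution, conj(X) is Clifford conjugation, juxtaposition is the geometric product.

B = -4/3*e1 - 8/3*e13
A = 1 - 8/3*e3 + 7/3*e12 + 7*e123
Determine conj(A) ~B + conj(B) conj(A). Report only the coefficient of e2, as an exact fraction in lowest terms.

first term: -76/9*e1 + 140/9*e2 + 56/9*e13 - 28/9*e23
second term: 76/9*e1 + 140/9*e2 + 56/9*e13 + 28/9*e23
Answer: 280/9


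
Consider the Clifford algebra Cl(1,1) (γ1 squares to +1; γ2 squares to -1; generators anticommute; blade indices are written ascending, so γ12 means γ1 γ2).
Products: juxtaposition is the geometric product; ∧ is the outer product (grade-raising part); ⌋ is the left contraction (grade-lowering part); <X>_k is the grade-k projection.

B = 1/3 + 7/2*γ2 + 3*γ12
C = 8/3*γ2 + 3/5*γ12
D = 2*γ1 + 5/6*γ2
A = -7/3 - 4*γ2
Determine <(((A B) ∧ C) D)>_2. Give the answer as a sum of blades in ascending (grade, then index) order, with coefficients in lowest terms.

step 1: 119/9 - 12*γ1 - 19/2*γ2 - 7*γ12
step 2: 952/27*γ2 - 361/15*γ12
step 3: -2380/81 + 361/18*γ1 + 722/15*γ2 - 1904/27*γ12
step 4: -1904/27*γ12
Answer: -1904/27*γ12


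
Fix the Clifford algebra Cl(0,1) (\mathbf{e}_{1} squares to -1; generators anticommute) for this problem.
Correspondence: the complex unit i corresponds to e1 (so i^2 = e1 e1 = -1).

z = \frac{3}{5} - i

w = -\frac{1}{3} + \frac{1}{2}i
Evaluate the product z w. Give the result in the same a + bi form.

In blades: z = \frac{3}{5} - e_{1}, w = -\frac{1}{3} + \frac{1}{2} e_{1}.
Distribute z over w term by term (generator squares from the signature, products reordered to ascending indices): (\frac{3}{5})*w = -\frac{1}{5} + \frac{3}{10} e_{1}; (-e_{1})*w = \frac{1}{2} + \frac{1}{3} e_{1}.
Sum: \frac{3}{10} + \frac{19}{30} e_{1}; translating back through the correspondence:
Answer: \frac{3}{10} + \frac{19}{30}i


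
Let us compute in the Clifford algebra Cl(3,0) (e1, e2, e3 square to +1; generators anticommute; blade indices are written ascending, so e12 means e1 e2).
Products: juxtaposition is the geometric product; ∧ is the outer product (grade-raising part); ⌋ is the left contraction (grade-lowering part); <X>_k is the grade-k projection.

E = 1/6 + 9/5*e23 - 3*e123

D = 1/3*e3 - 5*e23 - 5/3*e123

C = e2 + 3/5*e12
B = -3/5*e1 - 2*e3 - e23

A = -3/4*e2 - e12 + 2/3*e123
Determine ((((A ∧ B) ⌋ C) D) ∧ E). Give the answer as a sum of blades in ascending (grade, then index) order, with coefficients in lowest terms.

step 1: -9/20*e12 + 3/2*e23 + 2*e123
step 2: 27/100
step 3: 9/100*e3 - 27/20*e23 - 9/20*e123
step 4: 3/200*e3 - 9/40*e23 - 3/40*e123
Answer: 3/200*e3 - 9/40*e23 - 3/40*e123


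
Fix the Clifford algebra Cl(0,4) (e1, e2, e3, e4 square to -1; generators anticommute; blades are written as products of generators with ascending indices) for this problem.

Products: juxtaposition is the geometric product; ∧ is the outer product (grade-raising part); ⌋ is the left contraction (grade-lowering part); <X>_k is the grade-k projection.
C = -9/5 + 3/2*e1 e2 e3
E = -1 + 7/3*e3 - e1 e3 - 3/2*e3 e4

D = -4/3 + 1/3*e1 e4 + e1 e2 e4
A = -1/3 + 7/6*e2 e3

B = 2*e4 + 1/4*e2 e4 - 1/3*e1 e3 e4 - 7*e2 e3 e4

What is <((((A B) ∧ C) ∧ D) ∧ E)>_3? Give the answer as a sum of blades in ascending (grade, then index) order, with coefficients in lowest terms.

step 1: 15/2*e4 - 1/12*e2 e4 + 7/24*e3 e4 + 7/18*e1 e2 e4 + 1/9*e1 e3 e4 + 14/3*e2 e3 e4
step 2: -27/2*e4 + 3/20*e2 e4 - 21/40*e3 e4 - 7/10*e1 e2 e4 - 1/5*e1 e3 e4 - 42/5*e2 e3 e4 - 45/4*e1 e2 e3 e4
step 3: 18*e4 - 1/5*e2 e4 + 7/10*e3 e4 + 14/15*e1 e2 e4 + 4/15*e1 e3 e4 + 56/5*e2 e3 e4 + 15*e1 e2 e3 e4
step 4: -18*e4 + 1/5*e2 e4 - 427/10*e3 e4 - 14/15*e1 e2 e4 - 274/15*e1 e3 e4 - 161/15*e2 e3 e4 - 782/45*e1 e2 e3 e4
step 5: -14/15*e1 e2 e4 - 274/15*e1 e3 e4 - 161/15*e2 e3 e4
Answer: -14/15*e1 e2 e4 - 274/15*e1 e3 e4 - 161/15*e2 e3 e4


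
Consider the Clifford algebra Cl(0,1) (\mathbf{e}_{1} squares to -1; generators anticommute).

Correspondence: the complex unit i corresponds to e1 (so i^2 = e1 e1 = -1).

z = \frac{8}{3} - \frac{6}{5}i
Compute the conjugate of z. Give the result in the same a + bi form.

In blades: z = \frac{8}{3} - \frac{6}{5} e_{1}.
Conjugation here is Clifford conjugation: the scalar is fixed and the grade-1 and grade-2 blades all flip sign, giving \frac{8}{3} + \frac{6}{5} e_{1}; translating back:
Answer: \frac{8}{3} + \frac{6}{5}i


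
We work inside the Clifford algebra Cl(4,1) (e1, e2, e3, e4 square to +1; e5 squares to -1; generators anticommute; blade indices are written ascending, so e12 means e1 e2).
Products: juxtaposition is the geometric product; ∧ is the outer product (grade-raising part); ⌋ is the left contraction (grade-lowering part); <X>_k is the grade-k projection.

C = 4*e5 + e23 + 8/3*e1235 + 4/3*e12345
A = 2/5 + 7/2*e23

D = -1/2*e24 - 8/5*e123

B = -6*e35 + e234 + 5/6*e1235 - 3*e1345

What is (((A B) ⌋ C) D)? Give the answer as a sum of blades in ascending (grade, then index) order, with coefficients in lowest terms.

step 1: -7/2*e4 - 35/12*e15 - 21*e25 - 12/5*e35 + 2/5*e234 + 1/3*e1235 - 21/2*e1245 - 6/5*e1345
step 2: -8/9 - 8/5*e2 + 14*e3 + 4/9*e4 - 32/5*e12 + 56*e13 + 8/15*e15 - 70/9*e23 + 16/5*e124 - 28*e134 + 35/9*e234 + 14/3*e1235
step 3: -488/45*e1 - 4022/45*e2 - 5483/450*e3 + 4/5*e4 - 112/15*e5 - 112/5*e12 - 64/25*e13 - 136/45*e14 - 1996/45*e24 - 2027/225*e34 + 694/45*e123 + 7*e234 + 64/75*e235 + 1292/45*e1234 - 4/15*e1245 + 7/3*e1345
Answer: -488/45*e1 - 4022/45*e2 - 5483/450*e3 + 4/5*e4 - 112/15*e5 - 112/5*e12 - 64/25*e13 - 136/45*e14 - 1996/45*e24 - 2027/225*e34 + 694/45*e123 + 7*e234 + 64/75*e235 + 1292/45*e1234 - 4/15*e1245 + 7/3*e1345


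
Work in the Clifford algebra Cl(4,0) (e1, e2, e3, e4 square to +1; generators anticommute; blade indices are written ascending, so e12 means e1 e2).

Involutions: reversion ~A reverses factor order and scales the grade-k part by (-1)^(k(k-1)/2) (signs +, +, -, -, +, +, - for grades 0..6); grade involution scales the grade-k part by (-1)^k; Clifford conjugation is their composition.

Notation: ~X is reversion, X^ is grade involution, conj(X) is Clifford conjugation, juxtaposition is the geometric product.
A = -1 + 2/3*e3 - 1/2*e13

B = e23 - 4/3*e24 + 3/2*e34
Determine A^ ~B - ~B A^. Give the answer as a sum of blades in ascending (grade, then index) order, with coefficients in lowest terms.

first term: -2/3*e2 + e4 - 1/2*e12 + 3/4*e14 + e23 - 4/3*e24 + 3/2*e34 + 8/9*e234 + 2/3*e1234
second term: 2/3*e2 - e4 + 1/2*e12 - 3/4*e14 + e23 - 4/3*e24 + 3/2*e34 + 8/9*e234 + 2/3*e1234
Answer: -4/3*e2 + 2*e4 - e12 + 3/2*e14


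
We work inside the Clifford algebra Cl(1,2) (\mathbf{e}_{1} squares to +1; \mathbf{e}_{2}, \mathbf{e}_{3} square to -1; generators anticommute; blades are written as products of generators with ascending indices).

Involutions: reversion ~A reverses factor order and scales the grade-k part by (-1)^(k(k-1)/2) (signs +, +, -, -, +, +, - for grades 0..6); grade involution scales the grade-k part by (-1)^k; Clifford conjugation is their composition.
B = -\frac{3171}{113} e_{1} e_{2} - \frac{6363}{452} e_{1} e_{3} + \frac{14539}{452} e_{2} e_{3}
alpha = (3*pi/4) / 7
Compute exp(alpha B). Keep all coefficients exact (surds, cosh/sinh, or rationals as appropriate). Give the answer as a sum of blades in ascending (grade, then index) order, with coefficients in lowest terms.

B^2 term by term: the squares give (-\frac{3171}{113})^2*(e_{1} e_{2})^2 + (-\frac{6363}{452})^2*(e_{1} e_{3})^2 + (\frac{14539}{452})^2*(e_{2} e_{3})^2 = \frac{10055241}{12769}*(+1) + \frac{40487769}{204304}*(+1) + \frac{211382521}{204304}*(-1) = -49 (each basis 2-blade squares to minus the product of its generators' squares); cross terms between blades sharing an index anticommute and cancel. So B^2 = -49.
B^2 = -49 — the negative square puts this in the circular regime; l = 7, alpha*l = \frac{3 \pi}{4}, so exp(alpha B) = cos(\frac{3 \pi}{4}) + (sin(\frac{3 \pi}{4})/7)*B = - \frac{\sqrt{2}}{2} + (\frac{\sqrt{2}}{14})*B.
Answer: - \frac{\sqrt{2}}{2} - \frac{453 \sqrt{2}}{226} e_{1} e_{2} - \frac{909 \sqrt{2}}{904} e_{1} e_{3} + \frac{2077 \sqrt{2}}{904} e_{2} e_{3}


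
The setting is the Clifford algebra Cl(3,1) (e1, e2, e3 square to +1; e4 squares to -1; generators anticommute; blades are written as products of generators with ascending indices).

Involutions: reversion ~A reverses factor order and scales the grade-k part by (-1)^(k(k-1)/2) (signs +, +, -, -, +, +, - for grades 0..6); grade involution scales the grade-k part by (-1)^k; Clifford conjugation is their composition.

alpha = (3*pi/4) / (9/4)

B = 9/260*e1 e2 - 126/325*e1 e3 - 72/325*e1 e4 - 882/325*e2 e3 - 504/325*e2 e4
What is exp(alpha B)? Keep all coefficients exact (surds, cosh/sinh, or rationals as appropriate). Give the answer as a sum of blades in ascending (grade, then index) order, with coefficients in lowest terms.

B^2 term by term: the squares give (9/260)^2*(e1 e2)^2 + (-126/325)^2*(e1 e3)^2 + (-72/325)^2*(e1 e4)^2 + (-882/325)^2*(e2 e3)^2 + (-504/325)^2*(e2 e4)^2 = 81/67600*(-1) + 15876/105625*(-1) + 5184/105625*(+1) + 777924/105625*(-1) + 254016/105625*(+1) = -81/16 (each basis 2-blade squares to minus the product of its generators' squares); cross terms between blades sharing an index anticommute and cancel; the commuting (index-disjoint) pairs give grade-4 terms 2*c*c'*(blade product), which cancel blade by blade — e1 e2 e3 e4: -127008/105625 + 127008/105625 = 0 — confirming B is simple. So B^2 = -81/16.
B^2 = -81/16 — circular case — the even/odd split gives cos and sin: l = 9/4, alpha*l = 3*pi/4, so exp(alpha B) = cos(3*pi/4) + (sin(3*pi/4)/(9/4))*B = -sqrt(2)/2 + (2*sqrt(2)/9)*B.
Answer: -sqrt(2)/2 + sqrt(2)/130*e1 e2 - 28*sqrt(2)/325*e1 e3 - 16*sqrt(2)/325*e1 e4 - 196*sqrt(2)/325*e2 e3 - 112*sqrt(2)/325*e2 e4


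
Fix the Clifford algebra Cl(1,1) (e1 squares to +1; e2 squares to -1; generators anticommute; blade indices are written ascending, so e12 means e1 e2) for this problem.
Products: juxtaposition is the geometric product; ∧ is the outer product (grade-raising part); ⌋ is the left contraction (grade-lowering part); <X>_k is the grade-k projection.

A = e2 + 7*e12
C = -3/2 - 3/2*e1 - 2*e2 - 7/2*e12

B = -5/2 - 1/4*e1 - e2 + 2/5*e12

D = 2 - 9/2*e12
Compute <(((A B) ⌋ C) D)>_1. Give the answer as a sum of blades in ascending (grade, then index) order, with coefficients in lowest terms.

step 1: 19/5 + 37/5*e1 - 3/4*e2 - 69/4*e12
step 2: 1683/40 - 123/40*e1 - 67/2*e2 - 133/10*e12
step 3: 144 + 723/5*e1 - 4253/80*e2 - 3455/16*e12
step 4: 723/5*e1 - 4253/80*e2
Answer: 723/5*e1 - 4253/80*e2


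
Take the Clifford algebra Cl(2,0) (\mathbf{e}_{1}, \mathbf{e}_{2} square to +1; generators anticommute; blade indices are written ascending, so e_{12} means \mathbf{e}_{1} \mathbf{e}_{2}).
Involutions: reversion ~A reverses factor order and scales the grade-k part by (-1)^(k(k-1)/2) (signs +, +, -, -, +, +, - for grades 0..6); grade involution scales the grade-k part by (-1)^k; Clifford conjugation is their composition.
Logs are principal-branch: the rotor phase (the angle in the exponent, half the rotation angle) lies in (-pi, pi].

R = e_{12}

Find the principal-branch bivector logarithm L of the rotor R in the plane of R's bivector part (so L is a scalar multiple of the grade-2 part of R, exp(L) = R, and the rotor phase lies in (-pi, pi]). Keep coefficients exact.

The scalar part of R is 0, which pins the rotor phase on the principal branch; dividing the bivector part by the sine of that phase recovers the unit plane, and L is the phase times that plane.
Concretely: cos(phase) = 0 gives phase = ±\frac{\pi}{2}, and since phase/sin(phase) is even the sign is immaterial: L = (phase/sin(phase)) * <R>_2 = (\frac{\pi}{2}) * <R>_2.
Answer: \frac{\pi}{2} e_{12}


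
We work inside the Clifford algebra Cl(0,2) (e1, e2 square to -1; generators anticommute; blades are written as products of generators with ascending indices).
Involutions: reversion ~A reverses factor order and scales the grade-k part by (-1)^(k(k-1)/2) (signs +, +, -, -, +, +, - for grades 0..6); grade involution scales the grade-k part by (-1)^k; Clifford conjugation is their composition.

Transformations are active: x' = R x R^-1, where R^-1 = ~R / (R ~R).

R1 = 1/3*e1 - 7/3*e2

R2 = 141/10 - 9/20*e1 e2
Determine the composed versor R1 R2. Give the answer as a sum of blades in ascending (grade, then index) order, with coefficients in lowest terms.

Distribute over the terms of R1 (each basis-blade product reordered to ascending indices, repeated generators contracted through their squares):
(1/3*e1) R2 = 47/10*e1 + 3/20*e2
(-7/3*e2) R2 = 21/20*e1 - 329/10*e2
Summing the partial products and collecting blades:
Answer: 23/4*e1 - 131/4*e2


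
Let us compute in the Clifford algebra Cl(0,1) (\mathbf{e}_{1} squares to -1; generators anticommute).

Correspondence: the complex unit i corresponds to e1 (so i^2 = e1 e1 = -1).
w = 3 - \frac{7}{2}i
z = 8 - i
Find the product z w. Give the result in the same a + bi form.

In blades: z = 8 - e_{1}, w = 3 - \frac{7}{2} e_{1}.
Distribute z over w term by term (generator squares from the signature, products reordered to ascending indices): (8)*w = 24 - 28 e_{1}; (-e_{1})*w = -\frac{7}{2} - 3 e_{1}.
Sum: \frac{41}{2} - 31 e_{1}; translating back through the correspondence:
Answer: \frac{41}{2} - 31i


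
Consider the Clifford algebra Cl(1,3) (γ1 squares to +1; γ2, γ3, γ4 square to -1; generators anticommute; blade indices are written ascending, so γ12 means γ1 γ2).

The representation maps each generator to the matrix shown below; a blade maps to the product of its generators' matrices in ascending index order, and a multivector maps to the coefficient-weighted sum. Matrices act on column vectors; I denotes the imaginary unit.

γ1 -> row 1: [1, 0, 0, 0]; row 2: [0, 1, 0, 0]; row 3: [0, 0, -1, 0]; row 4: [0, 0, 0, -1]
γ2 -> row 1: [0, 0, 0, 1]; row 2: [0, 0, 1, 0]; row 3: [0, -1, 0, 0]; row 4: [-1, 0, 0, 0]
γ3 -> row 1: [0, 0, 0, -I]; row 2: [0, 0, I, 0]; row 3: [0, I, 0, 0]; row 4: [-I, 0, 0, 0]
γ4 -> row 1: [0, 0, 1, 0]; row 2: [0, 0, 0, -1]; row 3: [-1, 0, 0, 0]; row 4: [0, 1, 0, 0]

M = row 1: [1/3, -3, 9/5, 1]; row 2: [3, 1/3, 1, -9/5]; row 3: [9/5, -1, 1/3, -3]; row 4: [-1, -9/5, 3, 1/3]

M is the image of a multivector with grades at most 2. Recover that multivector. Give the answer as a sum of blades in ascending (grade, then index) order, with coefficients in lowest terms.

Method: the blade images are trace-orthogonal — tr(rho(e_A) rho(e_B)^-1) = 4 if A = B and 0 otherwise — and rho(e_A)^-1 = (e_A)^2 * rho(e_A) with (e_A)^2 = +1 or -1, so the coefficient of e_A in the preimage is (e_A)^2 * tr(M rho(e_A))/4.
Nonzero projections over blades of grade <= 2: 1: (1)^2 = +1, tr(M 1) = 4/3, coefficient 1/3; γ2: (γ2)^2 = -1, tr(M rho(γ2)) = -4, coefficient 1; γ14: (γ14)^2 = +1, tr(M rho(γ14)) = 36/5, coefficient 9/5; γ24: (γ24)^2 = -1, tr(M rho(γ24)) = 12, coefficient -3. Every other blade of grade <= 2 projects to 0.
Answer: 1/3 + γ2 + 9/5*γ14 - 3*γ24


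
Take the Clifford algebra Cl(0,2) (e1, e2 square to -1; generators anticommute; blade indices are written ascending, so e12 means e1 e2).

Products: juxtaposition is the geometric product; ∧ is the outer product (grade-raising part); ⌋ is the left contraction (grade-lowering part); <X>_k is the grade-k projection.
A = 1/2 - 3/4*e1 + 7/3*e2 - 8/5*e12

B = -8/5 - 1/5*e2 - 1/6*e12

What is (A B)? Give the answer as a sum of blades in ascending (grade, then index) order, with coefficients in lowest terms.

step 1: -3/5 + 221/450*e1 - 95/24*e2 + 197/75*e12
Answer: -3/5 + 221/450*e1 - 95/24*e2 + 197/75*e12


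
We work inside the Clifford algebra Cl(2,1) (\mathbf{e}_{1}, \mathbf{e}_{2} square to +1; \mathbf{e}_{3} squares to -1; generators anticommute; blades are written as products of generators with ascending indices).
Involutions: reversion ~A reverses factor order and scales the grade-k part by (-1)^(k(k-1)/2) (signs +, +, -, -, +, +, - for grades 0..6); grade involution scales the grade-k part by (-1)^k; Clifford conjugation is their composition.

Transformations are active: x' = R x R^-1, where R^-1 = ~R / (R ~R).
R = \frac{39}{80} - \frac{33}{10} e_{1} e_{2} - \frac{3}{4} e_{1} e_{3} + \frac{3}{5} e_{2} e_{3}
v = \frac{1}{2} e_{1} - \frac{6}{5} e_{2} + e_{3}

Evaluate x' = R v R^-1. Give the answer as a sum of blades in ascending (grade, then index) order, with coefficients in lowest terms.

~R = \frac{39}{80} + \frac{33}{10} e_{1} e_{2} + \frac{3}{4} e_{1} e_{3} - \frac{3}{5} e_{2} e_{3}, and R ~R = \frac{65313}{6400}, so R^-1 = ~R / (\frac{65313}{6400}).
R v = \frac{3963}{800} e_{1} + \frac{93}{200} e_{2} + \frac{633}{400} e_{3} - \frac{39}{10} e_{1} e_{2} e_{3}
Answer: \frac{10447}{24190} e_{1} + \frac{65954}{36285} e_{2} + \frac{1481}{885} e_{3}


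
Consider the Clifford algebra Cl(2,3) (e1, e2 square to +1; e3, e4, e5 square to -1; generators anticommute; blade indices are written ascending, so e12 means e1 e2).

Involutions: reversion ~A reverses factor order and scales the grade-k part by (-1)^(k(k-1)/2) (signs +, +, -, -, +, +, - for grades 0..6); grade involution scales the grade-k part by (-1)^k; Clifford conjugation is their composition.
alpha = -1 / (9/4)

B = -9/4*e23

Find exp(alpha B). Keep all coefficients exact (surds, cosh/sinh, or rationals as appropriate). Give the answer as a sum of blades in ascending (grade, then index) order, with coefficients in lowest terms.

B^2 = (-9/4)^2*(e23)^2 = 81/16*(+1) = 81/16 (a basis 2-blade squares to minus the product of its generators' squares).
B^2 = 81/16 — B^2 > 0, so the exponential closes hyperbolically: l = 9/4, alpha*l = -1, so exp(alpha B) = cosh(-1) + (sinh(-1)/(9/4))*B = cosh(1) + (-4*sinh(1)/9)*B.
Answer: cosh(1) + sinh(1)*e23


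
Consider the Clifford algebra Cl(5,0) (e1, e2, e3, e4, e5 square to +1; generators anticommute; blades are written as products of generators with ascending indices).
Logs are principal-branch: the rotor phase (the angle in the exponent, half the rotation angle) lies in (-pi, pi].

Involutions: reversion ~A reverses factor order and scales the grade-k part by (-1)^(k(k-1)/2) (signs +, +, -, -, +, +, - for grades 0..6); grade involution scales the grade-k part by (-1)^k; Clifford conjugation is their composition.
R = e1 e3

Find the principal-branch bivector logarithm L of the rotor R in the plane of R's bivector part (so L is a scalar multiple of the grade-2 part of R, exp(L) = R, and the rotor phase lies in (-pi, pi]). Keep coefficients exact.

The scalar part of R is 0, which pins the rotor phase on the principal branch; dividing the bivector part by the sine of that phase recovers the unit plane, and L is the phase times that plane.
Concretely: cos(phase) = 0 gives phase = ±pi/2, and since phase/sin(phase) is even the sign is immaterial: L = (phase/sin(phase)) * <R>_2 = (pi/2) * <R>_2.
Answer: pi/2*e1 e3


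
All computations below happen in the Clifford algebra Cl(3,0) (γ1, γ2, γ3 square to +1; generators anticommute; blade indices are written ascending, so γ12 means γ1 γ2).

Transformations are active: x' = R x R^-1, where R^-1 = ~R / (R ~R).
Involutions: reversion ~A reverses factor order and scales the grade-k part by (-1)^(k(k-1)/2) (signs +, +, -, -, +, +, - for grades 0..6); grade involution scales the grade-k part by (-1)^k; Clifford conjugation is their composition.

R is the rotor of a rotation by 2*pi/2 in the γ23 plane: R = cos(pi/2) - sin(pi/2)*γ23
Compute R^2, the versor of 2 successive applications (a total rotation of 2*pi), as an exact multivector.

Because a rotor carries half the rotation angle, composing 2 copies of this γ23-plane rotor multiplies the phase: 2*(pi/2) = pi, hence R^2 = cos(pi) - sin(pi)*γ23.
cos(pi) = -1 and sin(pi) = 0, so R^2 = -1. The total rotation 2*pi is 1 full turn, so every vector returns to itself, yet the rotor is -1, on the OTHER sheet of the double cover (an odd number of 2*pi turns).
Answer: -1


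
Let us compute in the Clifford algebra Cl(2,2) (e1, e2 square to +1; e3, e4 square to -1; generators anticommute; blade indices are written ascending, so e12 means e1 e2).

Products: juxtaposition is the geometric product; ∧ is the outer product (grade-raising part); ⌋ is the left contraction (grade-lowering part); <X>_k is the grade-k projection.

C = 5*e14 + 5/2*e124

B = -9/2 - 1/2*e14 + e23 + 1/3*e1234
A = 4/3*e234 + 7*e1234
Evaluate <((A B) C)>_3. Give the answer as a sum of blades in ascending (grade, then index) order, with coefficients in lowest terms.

step 1: 7/3 + 4/9*e1 + 4/3*e4 + 7*e14 - 7/2*e23 - 2/3*e123 - 6*e234 - 63/2*e1234
step 2: 35 + 20/3*e1 - 35/2*e2 - 315/4*e3 + 20/9*e4 - 10/3*e12 - 15*e13 + 35/3*e14 - 315/2*e23 + 10/9*e24 + 5/3*e34 - 30*e123 + 35/6*e124 + 35/4*e134 - 10/3*e234 - 35/2*e1234
step 3: -30*e123 + 35/6*e124 + 35/4*e134 - 10/3*e234
Answer: -30*e123 + 35/6*e124 + 35/4*e134 - 10/3*e234


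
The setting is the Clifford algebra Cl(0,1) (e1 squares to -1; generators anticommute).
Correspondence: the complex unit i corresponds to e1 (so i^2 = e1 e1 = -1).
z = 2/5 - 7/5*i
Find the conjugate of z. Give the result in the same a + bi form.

In blades: z = 2/5 - 7/5*e1.
Conjugation here is Clifford conjugation: the scalar is fixed and the grade-1 and grade-2 blades all flip sign, giving 2/5 + 7/5*e1; translating back:
Answer: 2/5 + 7/5*i


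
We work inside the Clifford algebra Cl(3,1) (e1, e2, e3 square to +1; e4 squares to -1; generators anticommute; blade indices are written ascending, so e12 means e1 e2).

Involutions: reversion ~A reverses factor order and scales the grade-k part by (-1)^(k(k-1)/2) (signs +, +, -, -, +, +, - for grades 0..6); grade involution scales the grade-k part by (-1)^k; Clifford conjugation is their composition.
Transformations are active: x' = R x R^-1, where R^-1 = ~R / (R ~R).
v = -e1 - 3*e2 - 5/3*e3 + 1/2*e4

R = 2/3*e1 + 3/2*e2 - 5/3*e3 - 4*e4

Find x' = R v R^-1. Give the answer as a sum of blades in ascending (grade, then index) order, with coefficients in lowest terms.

~R = 2/3*e1 + 3/2*e2 - 5/3*e3 - 4*e4, and R ~R = -379/36, so R^-1 = ~R / (-379/36).
R v = -7/18 - 1/2*e12 - 25/9*e13 - 11/3*e14 - 15/2*e23 - 45/4*e24 - 15/2*e34
Answer: 1193/1137*e1 + 1179/379*e2 + 585/379*e3 - 603/758*e4


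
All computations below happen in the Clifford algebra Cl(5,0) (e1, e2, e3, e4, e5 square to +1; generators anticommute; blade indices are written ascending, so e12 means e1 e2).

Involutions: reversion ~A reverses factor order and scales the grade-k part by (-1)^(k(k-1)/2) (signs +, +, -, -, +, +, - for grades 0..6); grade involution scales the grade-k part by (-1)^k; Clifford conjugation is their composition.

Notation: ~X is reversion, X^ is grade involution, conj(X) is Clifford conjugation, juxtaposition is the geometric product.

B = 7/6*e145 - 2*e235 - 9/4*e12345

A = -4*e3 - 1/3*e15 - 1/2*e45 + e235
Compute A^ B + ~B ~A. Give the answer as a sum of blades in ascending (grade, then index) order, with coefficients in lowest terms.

first term: -2 + 7/12*e1 - 7/18*e4 - 9/4*e14 + 8*e25 - 11/24*e123 + 7/4*e234 - 7/6*e1234 - 9*e1245 - 14/3*e1345
second term: 2 + 7/12*e1 - 7/18*e4 - 9/4*e14 + 8*e25 + 11/24*e123 - 7/4*e234 + 7/6*e1234 + 9*e1245 + 14/3*e1345
Answer: 7/6*e1 - 7/9*e4 - 9/2*e14 + 16*e25
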